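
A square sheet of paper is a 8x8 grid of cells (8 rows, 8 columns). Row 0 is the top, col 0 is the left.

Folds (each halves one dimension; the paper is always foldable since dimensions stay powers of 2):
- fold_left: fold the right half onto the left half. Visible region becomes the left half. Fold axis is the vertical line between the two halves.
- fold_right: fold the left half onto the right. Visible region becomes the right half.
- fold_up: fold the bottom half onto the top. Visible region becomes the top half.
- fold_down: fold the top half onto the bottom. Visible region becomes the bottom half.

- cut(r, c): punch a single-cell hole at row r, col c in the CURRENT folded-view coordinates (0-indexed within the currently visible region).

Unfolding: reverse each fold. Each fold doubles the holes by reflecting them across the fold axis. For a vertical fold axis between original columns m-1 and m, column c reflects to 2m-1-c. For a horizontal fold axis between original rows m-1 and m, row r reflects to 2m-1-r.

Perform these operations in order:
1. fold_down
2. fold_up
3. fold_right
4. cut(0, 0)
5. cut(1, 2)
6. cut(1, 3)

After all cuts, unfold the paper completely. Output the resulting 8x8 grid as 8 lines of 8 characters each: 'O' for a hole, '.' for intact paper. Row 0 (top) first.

Op 1 fold_down: fold axis h@4; visible region now rows[4,8) x cols[0,8) = 4x8
Op 2 fold_up: fold axis h@6; visible region now rows[4,6) x cols[0,8) = 2x8
Op 3 fold_right: fold axis v@4; visible region now rows[4,6) x cols[4,8) = 2x4
Op 4 cut(0, 0): punch at orig (4,4); cuts so far [(4, 4)]; region rows[4,6) x cols[4,8) = 2x4
Op 5 cut(1, 2): punch at orig (5,6); cuts so far [(4, 4), (5, 6)]; region rows[4,6) x cols[4,8) = 2x4
Op 6 cut(1, 3): punch at orig (5,7); cuts so far [(4, 4), (5, 6), (5, 7)]; region rows[4,6) x cols[4,8) = 2x4
Unfold 1 (reflect across v@4): 6 holes -> [(4, 3), (4, 4), (5, 0), (5, 1), (5, 6), (5, 7)]
Unfold 2 (reflect across h@6): 12 holes -> [(4, 3), (4, 4), (5, 0), (5, 1), (5, 6), (5, 7), (6, 0), (6, 1), (6, 6), (6, 7), (7, 3), (7, 4)]
Unfold 3 (reflect across h@4): 24 holes -> [(0, 3), (0, 4), (1, 0), (1, 1), (1, 6), (1, 7), (2, 0), (2, 1), (2, 6), (2, 7), (3, 3), (3, 4), (4, 3), (4, 4), (5, 0), (5, 1), (5, 6), (5, 7), (6, 0), (6, 1), (6, 6), (6, 7), (7, 3), (7, 4)]

Answer: ...OO...
OO....OO
OO....OO
...OO...
...OO...
OO....OO
OO....OO
...OO...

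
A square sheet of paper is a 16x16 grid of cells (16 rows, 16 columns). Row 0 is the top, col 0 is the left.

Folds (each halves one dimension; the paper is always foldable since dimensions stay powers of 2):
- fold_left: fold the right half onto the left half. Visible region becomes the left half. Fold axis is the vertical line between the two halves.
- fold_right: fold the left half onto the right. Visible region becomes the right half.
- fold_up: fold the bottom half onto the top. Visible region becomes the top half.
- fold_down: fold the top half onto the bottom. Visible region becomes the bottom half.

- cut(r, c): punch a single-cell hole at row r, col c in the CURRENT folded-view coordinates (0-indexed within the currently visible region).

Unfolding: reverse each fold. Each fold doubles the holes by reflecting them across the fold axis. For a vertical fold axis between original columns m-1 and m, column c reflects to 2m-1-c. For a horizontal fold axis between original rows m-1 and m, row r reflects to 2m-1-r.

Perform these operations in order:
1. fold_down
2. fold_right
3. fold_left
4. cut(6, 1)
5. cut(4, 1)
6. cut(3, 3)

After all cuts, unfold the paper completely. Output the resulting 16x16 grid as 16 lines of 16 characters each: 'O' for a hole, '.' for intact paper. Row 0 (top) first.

Op 1 fold_down: fold axis h@8; visible region now rows[8,16) x cols[0,16) = 8x16
Op 2 fold_right: fold axis v@8; visible region now rows[8,16) x cols[8,16) = 8x8
Op 3 fold_left: fold axis v@12; visible region now rows[8,16) x cols[8,12) = 8x4
Op 4 cut(6, 1): punch at orig (14,9); cuts so far [(14, 9)]; region rows[8,16) x cols[8,12) = 8x4
Op 5 cut(4, 1): punch at orig (12,9); cuts so far [(12, 9), (14, 9)]; region rows[8,16) x cols[8,12) = 8x4
Op 6 cut(3, 3): punch at orig (11,11); cuts so far [(11, 11), (12, 9), (14, 9)]; region rows[8,16) x cols[8,12) = 8x4
Unfold 1 (reflect across v@12): 6 holes -> [(11, 11), (11, 12), (12, 9), (12, 14), (14, 9), (14, 14)]
Unfold 2 (reflect across v@8): 12 holes -> [(11, 3), (11, 4), (11, 11), (11, 12), (12, 1), (12, 6), (12, 9), (12, 14), (14, 1), (14, 6), (14, 9), (14, 14)]
Unfold 3 (reflect across h@8): 24 holes -> [(1, 1), (1, 6), (1, 9), (1, 14), (3, 1), (3, 6), (3, 9), (3, 14), (4, 3), (4, 4), (4, 11), (4, 12), (11, 3), (11, 4), (11, 11), (11, 12), (12, 1), (12, 6), (12, 9), (12, 14), (14, 1), (14, 6), (14, 9), (14, 14)]

Answer: ................
.O....O..O....O.
................
.O....O..O....O.
...OO......OO...
................
................
................
................
................
................
...OO......OO...
.O....O..O....O.
................
.O....O..O....O.
................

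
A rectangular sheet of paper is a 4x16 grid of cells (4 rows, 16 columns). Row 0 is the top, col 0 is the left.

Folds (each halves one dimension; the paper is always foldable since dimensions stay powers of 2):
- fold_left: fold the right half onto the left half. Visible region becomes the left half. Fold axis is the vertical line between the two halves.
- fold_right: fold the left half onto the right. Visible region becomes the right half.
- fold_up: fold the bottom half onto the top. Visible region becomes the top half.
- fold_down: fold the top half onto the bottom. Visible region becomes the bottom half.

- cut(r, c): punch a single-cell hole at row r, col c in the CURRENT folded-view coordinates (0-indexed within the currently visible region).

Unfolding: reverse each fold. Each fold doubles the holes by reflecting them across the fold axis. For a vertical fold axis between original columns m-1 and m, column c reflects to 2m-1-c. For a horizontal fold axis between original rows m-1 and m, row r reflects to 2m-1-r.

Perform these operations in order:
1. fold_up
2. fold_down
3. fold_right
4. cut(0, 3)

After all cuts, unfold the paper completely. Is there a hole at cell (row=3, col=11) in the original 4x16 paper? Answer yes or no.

Op 1 fold_up: fold axis h@2; visible region now rows[0,2) x cols[0,16) = 2x16
Op 2 fold_down: fold axis h@1; visible region now rows[1,2) x cols[0,16) = 1x16
Op 3 fold_right: fold axis v@8; visible region now rows[1,2) x cols[8,16) = 1x8
Op 4 cut(0, 3): punch at orig (1,11); cuts so far [(1, 11)]; region rows[1,2) x cols[8,16) = 1x8
Unfold 1 (reflect across v@8): 2 holes -> [(1, 4), (1, 11)]
Unfold 2 (reflect across h@1): 4 holes -> [(0, 4), (0, 11), (1, 4), (1, 11)]
Unfold 3 (reflect across h@2): 8 holes -> [(0, 4), (0, 11), (1, 4), (1, 11), (2, 4), (2, 11), (3, 4), (3, 11)]
Holes: [(0, 4), (0, 11), (1, 4), (1, 11), (2, 4), (2, 11), (3, 4), (3, 11)]

Answer: yes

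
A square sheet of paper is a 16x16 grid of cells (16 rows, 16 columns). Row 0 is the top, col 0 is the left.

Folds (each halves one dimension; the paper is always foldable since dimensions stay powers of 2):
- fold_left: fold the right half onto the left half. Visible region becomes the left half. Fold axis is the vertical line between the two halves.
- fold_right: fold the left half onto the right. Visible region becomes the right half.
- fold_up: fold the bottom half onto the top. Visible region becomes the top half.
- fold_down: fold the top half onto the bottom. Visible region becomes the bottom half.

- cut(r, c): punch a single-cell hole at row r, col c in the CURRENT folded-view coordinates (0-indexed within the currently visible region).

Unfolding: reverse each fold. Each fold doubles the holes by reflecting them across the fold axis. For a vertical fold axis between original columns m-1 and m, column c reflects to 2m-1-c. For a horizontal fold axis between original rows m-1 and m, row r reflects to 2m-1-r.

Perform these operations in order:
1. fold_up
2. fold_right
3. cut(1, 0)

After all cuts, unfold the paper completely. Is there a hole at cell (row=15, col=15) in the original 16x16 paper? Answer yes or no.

Answer: no

Derivation:
Op 1 fold_up: fold axis h@8; visible region now rows[0,8) x cols[0,16) = 8x16
Op 2 fold_right: fold axis v@8; visible region now rows[0,8) x cols[8,16) = 8x8
Op 3 cut(1, 0): punch at orig (1,8); cuts so far [(1, 8)]; region rows[0,8) x cols[8,16) = 8x8
Unfold 1 (reflect across v@8): 2 holes -> [(1, 7), (1, 8)]
Unfold 2 (reflect across h@8): 4 holes -> [(1, 7), (1, 8), (14, 7), (14, 8)]
Holes: [(1, 7), (1, 8), (14, 7), (14, 8)]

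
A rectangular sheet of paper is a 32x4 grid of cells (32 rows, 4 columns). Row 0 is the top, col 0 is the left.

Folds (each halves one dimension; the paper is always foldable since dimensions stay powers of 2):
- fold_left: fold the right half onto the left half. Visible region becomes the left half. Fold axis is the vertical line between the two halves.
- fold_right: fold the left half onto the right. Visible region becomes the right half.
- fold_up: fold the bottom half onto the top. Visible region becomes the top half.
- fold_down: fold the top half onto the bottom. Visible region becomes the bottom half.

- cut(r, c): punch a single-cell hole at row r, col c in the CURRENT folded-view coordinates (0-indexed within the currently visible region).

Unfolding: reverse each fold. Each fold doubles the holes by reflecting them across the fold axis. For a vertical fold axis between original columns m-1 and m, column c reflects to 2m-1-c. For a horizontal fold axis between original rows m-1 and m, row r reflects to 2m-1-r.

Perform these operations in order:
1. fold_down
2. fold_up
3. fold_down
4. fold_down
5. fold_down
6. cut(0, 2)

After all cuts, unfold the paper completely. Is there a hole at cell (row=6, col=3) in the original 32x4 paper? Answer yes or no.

Op 1 fold_down: fold axis h@16; visible region now rows[16,32) x cols[0,4) = 16x4
Op 2 fold_up: fold axis h@24; visible region now rows[16,24) x cols[0,4) = 8x4
Op 3 fold_down: fold axis h@20; visible region now rows[20,24) x cols[0,4) = 4x4
Op 4 fold_down: fold axis h@22; visible region now rows[22,24) x cols[0,4) = 2x4
Op 5 fold_down: fold axis h@23; visible region now rows[23,24) x cols[0,4) = 1x4
Op 6 cut(0, 2): punch at orig (23,2); cuts so far [(23, 2)]; region rows[23,24) x cols[0,4) = 1x4
Unfold 1 (reflect across h@23): 2 holes -> [(22, 2), (23, 2)]
Unfold 2 (reflect across h@22): 4 holes -> [(20, 2), (21, 2), (22, 2), (23, 2)]
Unfold 3 (reflect across h@20): 8 holes -> [(16, 2), (17, 2), (18, 2), (19, 2), (20, 2), (21, 2), (22, 2), (23, 2)]
Unfold 4 (reflect across h@24): 16 holes -> [(16, 2), (17, 2), (18, 2), (19, 2), (20, 2), (21, 2), (22, 2), (23, 2), (24, 2), (25, 2), (26, 2), (27, 2), (28, 2), (29, 2), (30, 2), (31, 2)]
Unfold 5 (reflect across h@16): 32 holes -> [(0, 2), (1, 2), (2, 2), (3, 2), (4, 2), (5, 2), (6, 2), (7, 2), (8, 2), (9, 2), (10, 2), (11, 2), (12, 2), (13, 2), (14, 2), (15, 2), (16, 2), (17, 2), (18, 2), (19, 2), (20, 2), (21, 2), (22, 2), (23, 2), (24, 2), (25, 2), (26, 2), (27, 2), (28, 2), (29, 2), (30, 2), (31, 2)]
Holes: [(0, 2), (1, 2), (2, 2), (3, 2), (4, 2), (5, 2), (6, 2), (7, 2), (8, 2), (9, 2), (10, 2), (11, 2), (12, 2), (13, 2), (14, 2), (15, 2), (16, 2), (17, 2), (18, 2), (19, 2), (20, 2), (21, 2), (22, 2), (23, 2), (24, 2), (25, 2), (26, 2), (27, 2), (28, 2), (29, 2), (30, 2), (31, 2)]

Answer: no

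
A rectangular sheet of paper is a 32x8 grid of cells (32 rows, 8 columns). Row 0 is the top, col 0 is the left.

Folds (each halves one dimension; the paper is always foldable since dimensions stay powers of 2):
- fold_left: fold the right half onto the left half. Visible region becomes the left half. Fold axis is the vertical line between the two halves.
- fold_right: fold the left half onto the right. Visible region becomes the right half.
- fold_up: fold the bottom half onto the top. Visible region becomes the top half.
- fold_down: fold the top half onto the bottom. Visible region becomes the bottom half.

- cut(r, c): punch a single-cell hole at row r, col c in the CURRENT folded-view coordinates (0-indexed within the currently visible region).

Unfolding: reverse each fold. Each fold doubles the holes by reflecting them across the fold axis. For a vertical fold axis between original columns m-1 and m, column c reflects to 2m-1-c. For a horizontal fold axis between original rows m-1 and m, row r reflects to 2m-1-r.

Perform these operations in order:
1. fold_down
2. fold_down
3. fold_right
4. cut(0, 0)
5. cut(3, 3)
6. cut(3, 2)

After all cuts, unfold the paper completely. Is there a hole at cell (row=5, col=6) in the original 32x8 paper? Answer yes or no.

Answer: no

Derivation:
Op 1 fold_down: fold axis h@16; visible region now rows[16,32) x cols[0,8) = 16x8
Op 2 fold_down: fold axis h@24; visible region now rows[24,32) x cols[0,8) = 8x8
Op 3 fold_right: fold axis v@4; visible region now rows[24,32) x cols[4,8) = 8x4
Op 4 cut(0, 0): punch at orig (24,4); cuts so far [(24, 4)]; region rows[24,32) x cols[4,8) = 8x4
Op 5 cut(3, 3): punch at orig (27,7); cuts so far [(24, 4), (27, 7)]; region rows[24,32) x cols[4,8) = 8x4
Op 6 cut(3, 2): punch at orig (27,6); cuts so far [(24, 4), (27, 6), (27, 7)]; region rows[24,32) x cols[4,8) = 8x4
Unfold 1 (reflect across v@4): 6 holes -> [(24, 3), (24, 4), (27, 0), (27, 1), (27, 6), (27, 7)]
Unfold 2 (reflect across h@24): 12 holes -> [(20, 0), (20, 1), (20, 6), (20, 7), (23, 3), (23, 4), (24, 3), (24, 4), (27, 0), (27, 1), (27, 6), (27, 7)]
Unfold 3 (reflect across h@16): 24 holes -> [(4, 0), (4, 1), (4, 6), (4, 7), (7, 3), (7, 4), (8, 3), (8, 4), (11, 0), (11, 1), (11, 6), (11, 7), (20, 0), (20, 1), (20, 6), (20, 7), (23, 3), (23, 4), (24, 3), (24, 4), (27, 0), (27, 1), (27, 6), (27, 7)]
Holes: [(4, 0), (4, 1), (4, 6), (4, 7), (7, 3), (7, 4), (8, 3), (8, 4), (11, 0), (11, 1), (11, 6), (11, 7), (20, 0), (20, 1), (20, 6), (20, 7), (23, 3), (23, 4), (24, 3), (24, 4), (27, 0), (27, 1), (27, 6), (27, 7)]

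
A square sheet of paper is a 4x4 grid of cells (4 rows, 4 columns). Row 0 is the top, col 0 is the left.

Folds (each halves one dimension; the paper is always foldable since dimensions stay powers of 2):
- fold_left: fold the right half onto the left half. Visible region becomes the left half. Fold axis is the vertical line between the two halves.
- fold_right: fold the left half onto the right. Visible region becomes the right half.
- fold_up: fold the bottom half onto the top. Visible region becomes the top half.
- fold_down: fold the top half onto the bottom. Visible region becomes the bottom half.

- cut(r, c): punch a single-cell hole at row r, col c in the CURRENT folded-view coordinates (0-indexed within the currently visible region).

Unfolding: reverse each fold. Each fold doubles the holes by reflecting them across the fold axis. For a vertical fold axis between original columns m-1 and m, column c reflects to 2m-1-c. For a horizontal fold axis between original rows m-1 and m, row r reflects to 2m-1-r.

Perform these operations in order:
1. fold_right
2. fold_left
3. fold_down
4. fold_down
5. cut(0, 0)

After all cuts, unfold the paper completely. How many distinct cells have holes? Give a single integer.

Op 1 fold_right: fold axis v@2; visible region now rows[0,4) x cols[2,4) = 4x2
Op 2 fold_left: fold axis v@3; visible region now rows[0,4) x cols[2,3) = 4x1
Op 3 fold_down: fold axis h@2; visible region now rows[2,4) x cols[2,3) = 2x1
Op 4 fold_down: fold axis h@3; visible region now rows[3,4) x cols[2,3) = 1x1
Op 5 cut(0, 0): punch at orig (3,2); cuts so far [(3, 2)]; region rows[3,4) x cols[2,3) = 1x1
Unfold 1 (reflect across h@3): 2 holes -> [(2, 2), (3, 2)]
Unfold 2 (reflect across h@2): 4 holes -> [(0, 2), (1, 2), (2, 2), (3, 2)]
Unfold 3 (reflect across v@3): 8 holes -> [(0, 2), (0, 3), (1, 2), (1, 3), (2, 2), (2, 3), (3, 2), (3, 3)]
Unfold 4 (reflect across v@2): 16 holes -> [(0, 0), (0, 1), (0, 2), (0, 3), (1, 0), (1, 1), (1, 2), (1, 3), (2, 0), (2, 1), (2, 2), (2, 3), (3, 0), (3, 1), (3, 2), (3, 3)]

Answer: 16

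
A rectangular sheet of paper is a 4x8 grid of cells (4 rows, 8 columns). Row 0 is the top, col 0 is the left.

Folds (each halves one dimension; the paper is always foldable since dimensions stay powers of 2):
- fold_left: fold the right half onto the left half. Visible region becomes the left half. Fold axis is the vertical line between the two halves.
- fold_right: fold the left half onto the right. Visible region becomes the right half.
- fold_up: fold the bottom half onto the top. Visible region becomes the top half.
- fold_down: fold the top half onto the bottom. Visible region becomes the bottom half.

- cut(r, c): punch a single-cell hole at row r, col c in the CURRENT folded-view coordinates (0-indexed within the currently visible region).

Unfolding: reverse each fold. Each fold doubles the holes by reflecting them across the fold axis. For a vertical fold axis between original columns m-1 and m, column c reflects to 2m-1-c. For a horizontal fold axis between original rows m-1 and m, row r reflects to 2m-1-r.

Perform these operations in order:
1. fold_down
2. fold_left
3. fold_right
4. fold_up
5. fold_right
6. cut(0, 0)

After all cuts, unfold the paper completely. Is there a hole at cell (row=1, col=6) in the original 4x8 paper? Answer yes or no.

Answer: yes

Derivation:
Op 1 fold_down: fold axis h@2; visible region now rows[2,4) x cols[0,8) = 2x8
Op 2 fold_left: fold axis v@4; visible region now rows[2,4) x cols[0,4) = 2x4
Op 3 fold_right: fold axis v@2; visible region now rows[2,4) x cols[2,4) = 2x2
Op 4 fold_up: fold axis h@3; visible region now rows[2,3) x cols[2,4) = 1x2
Op 5 fold_right: fold axis v@3; visible region now rows[2,3) x cols[3,4) = 1x1
Op 6 cut(0, 0): punch at orig (2,3); cuts so far [(2, 3)]; region rows[2,3) x cols[3,4) = 1x1
Unfold 1 (reflect across v@3): 2 holes -> [(2, 2), (2, 3)]
Unfold 2 (reflect across h@3): 4 holes -> [(2, 2), (2, 3), (3, 2), (3, 3)]
Unfold 3 (reflect across v@2): 8 holes -> [(2, 0), (2, 1), (2, 2), (2, 3), (3, 0), (3, 1), (3, 2), (3, 3)]
Unfold 4 (reflect across v@4): 16 holes -> [(2, 0), (2, 1), (2, 2), (2, 3), (2, 4), (2, 5), (2, 6), (2, 7), (3, 0), (3, 1), (3, 2), (3, 3), (3, 4), (3, 5), (3, 6), (3, 7)]
Unfold 5 (reflect across h@2): 32 holes -> [(0, 0), (0, 1), (0, 2), (0, 3), (0, 4), (0, 5), (0, 6), (0, 7), (1, 0), (1, 1), (1, 2), (1, 3), (1, 4), (1, 5), (1, 6), (1, 7), (2, 0), (2, 1), (2, 2), (2, 3), (2, 4), (2, 5), (2, 6), (2, 7), (3, 0), (3, 1), (3, 2), (3, 3), (3, 4), (3, 5), (3, 6), (3, 7)]
Holes: [(0, 0), (0, 1), (0, 2), (0, 3), (0, 4), (0, 5), (0, 6), (0, 7), (1, 0), (1, 1), (1, 2), (1, 3), (1, 4), (1, 5), (1, 6), (1, 7), (2, 0), (2, 1), (2, 2), (2, 3), (2, 4), (2, 5), (2, 6), (2, 7), (3, 0), (3, 1), (3, 2), (3, 3), (3, 4), (3, 5), (3, 6), (3, 7)]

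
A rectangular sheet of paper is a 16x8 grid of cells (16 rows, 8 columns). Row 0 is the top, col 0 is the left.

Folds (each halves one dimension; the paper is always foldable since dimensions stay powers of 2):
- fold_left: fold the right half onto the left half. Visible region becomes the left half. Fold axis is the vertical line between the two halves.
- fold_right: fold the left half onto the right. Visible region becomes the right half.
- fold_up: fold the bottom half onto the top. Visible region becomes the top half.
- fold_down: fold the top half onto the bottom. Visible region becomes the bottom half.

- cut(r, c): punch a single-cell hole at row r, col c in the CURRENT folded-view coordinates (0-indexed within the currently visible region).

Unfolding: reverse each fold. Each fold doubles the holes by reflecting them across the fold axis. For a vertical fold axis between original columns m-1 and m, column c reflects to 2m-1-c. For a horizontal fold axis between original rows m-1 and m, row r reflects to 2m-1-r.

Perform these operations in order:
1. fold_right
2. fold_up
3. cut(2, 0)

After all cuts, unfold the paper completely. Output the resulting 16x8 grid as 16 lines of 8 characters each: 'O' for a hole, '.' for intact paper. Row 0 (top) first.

Answer: ........
........
...OO...
........
........
........
........
........
........
........
........
........
........
...OO...
........
........

Derivation:
Op 1 fold_right: fold axis v@4; visible region now rows[0,16) x cols[4,8) = 16x4
Op 2 fold_up: fold axis h@8; visible region now rows[0,8) x cols[4,8) = 8x4
Op 3 cut(2, 0): punch at orig (2,4); cuts so far [(2, 4)]; region rows[0,8) x cols[4,8) = 8x4
Unfold 1 (reflect across h@8): 2 holes -> [(2, 4), (13, 4)]
Unfold 2 (reflect across v@4): 4 holes -> [(2, 3), (2, 4), (13, 3), (13, 4)]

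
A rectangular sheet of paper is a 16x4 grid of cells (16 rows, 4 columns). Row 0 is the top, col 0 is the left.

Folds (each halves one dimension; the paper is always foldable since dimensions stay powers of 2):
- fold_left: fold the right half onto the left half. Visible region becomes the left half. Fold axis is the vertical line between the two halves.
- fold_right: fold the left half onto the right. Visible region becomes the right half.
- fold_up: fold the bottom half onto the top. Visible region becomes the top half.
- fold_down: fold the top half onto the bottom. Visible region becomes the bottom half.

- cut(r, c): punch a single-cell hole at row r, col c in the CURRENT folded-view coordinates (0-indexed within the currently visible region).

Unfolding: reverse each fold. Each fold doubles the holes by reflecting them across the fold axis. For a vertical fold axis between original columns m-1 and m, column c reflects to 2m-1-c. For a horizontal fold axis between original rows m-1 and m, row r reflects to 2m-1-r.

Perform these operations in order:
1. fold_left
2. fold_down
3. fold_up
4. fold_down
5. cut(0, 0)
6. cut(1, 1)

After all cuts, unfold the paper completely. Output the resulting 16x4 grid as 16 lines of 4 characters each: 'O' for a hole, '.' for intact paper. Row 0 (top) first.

Answer: .OO.
O..O
O..O
.OO.
.OO.
O..O
O..O
.OO.
.OO.
O..O
O..O
.OO.
.OO.
O..O
O..O
.OO.

Derivation:
Op 1 fold_left: fold axis v@2; visible region now rows[0,16) x cols[0,2) = 16x2
Op 2 fold_down: fold axis h@8; visible region now rows[8,16) x cols[0,2) = 8x2
Op 3 fold_up: fold axis h@12; visible region now rows[8,12) x cols[0,2) = 4x2
Op 4 fold_down: fold axis h@10; visible region now rows[10,12) x cols[0,2) = 2x2
Op 5 cut(0, 0): punch at orig (10,0); cuts so far [(10, 0)]; region rows[10,12) x cols[0,2) = 2x2
Op 6 cut(1, 1): punch at orig (11,1); cuts so far [(10, 0), (11, 1)]; region rows[10,12) x cols[0,2) = 2x2
Unfold 1 (reflect across h@10): 4 holes -> [(8, 1), (9, 0), (10, 0), (11, 1)]
Unfold 2 (reflect across h@12): 8 holes -> [(8, 1), (9, 0), (10, 0), (11, 1), (12, 1), (13, 0), (14, 0), (15, 1)]
Unfold 3 (reflect across h@8): 16 holes -> [(0, 1), (1, 0), (2, 0), (3, 1), (4, 1), (5, 0), (6, 0), (7, 1), (8, 1), (9, 0), (10, 0), (11, 1), (12, 1), (13, 0), (14, 0), (15, 1)]
Unfold 4 (reflect across v@2): 32 holes -> [(0, 1), (0, 2), (1, 0), (1, 3), (2, 0), (2, 3), (3, 1), (3, 2), (4, 1), (4, 2), (5, 0), (5, 3), (6, 0), (6, 3), (7, 1), (7, 2), (8, 1), (8, 2), (9, 0), (9, 3), (10, 0), (10, 3), (11, 1), (11, 2), (12, 1), (12, 2), (13, 0), (13, 3), (14, 0), (14, 3), (15, 1), (15, 2)]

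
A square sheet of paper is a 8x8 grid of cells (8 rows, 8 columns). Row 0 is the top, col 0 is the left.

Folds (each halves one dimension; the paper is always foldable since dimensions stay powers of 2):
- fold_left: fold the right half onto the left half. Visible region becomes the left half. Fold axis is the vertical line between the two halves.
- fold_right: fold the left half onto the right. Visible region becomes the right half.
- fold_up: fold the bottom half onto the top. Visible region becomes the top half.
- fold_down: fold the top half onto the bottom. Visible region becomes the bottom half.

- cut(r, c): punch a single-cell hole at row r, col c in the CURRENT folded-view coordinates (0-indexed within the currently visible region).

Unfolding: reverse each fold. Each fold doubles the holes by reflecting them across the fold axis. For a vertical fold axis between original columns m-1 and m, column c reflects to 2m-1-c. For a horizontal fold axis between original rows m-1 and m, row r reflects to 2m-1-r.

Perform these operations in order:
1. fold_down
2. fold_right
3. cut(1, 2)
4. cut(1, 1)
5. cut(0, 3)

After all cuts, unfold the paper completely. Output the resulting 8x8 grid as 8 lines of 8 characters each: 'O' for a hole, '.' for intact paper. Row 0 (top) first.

Answer: ........
........
.OO..OO.
O......O
O......O
.OO..OO.
........
........

Derivation:
Op 1 fold_down: fold axis h@4; visible region now rows[4,8) x cols[0,8) = 4x8
Op 2 fold_right: fold axis v@4; visible region now rows[4,8) x cols[4,8) = 4x4
Op 3 cut(1, 2): punch at orig (5,6); cuts so far [(5, 6)]; region rows[4,8) x cols[4,8) = 4x4
Op 4 cut(1, 1): punch at orig (5,5); cuts so far [(5, 5), (5, 6)]; region rows[4,8) x cols[4,8) = 4x4
Op 5 cut(0, 3): punch at orig (4,7); cuts so far [(4, 7), (5, 5), (5, 6)]; region rows[4,8) x cols[4,8) = 4x4
Unfold 1 (reflect across v@4): 6 holes -> [(4, 0), (4, 7), (5, 1), (5, 2), (5, 5), (5, 6)]
Unfold 2 (reflect across h@4): 12 holes -> [(2, 1), (2, 2), (2, 5), (2, 6), (3, 0), (3, 7), (4, 0), (4, 7), (5, 1), (5, 2), (5, 5), (5, 6)]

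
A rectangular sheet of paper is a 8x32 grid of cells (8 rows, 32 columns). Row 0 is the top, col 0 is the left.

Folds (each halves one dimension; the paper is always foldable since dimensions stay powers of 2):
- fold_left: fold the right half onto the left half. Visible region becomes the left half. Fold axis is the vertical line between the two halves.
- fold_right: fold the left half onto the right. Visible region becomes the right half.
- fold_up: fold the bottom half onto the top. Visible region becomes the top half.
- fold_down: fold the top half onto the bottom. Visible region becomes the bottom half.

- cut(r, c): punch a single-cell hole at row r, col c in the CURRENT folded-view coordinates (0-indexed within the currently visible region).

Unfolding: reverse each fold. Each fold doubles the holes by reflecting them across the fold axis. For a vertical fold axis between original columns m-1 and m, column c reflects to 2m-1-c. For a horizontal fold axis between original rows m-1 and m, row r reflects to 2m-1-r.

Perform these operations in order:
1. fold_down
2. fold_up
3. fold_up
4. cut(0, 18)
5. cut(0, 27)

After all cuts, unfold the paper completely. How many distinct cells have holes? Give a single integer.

Answer: 16

Derivation:
Op 1 fold_down: fold axis h@4; visible region now rows[4,8) x cols[0,32) = 4x32
Op 2 fold_up: fold axis h@6; visible region now rows[4,6) x cols[0,32) = 2x32
Op 3 fold_up: fold axis h@5; visible region now rows[4,5) x cols[0,32) = 1x32
Op 4 cut(0, 18): punch at orig (4,18); cuts so far [(4, 18)]; region rows[4,5) x cols[0,32) = 1x32
Op 5 cut(0, 27): punch at orig (4,27); cuts so far [(4, 18), (4, 27)]; region rows[4,5) x cols[0,32) = 1x32
Unfold 1 (reflect across h@5): 4 holes -> [(4, 18), (4, 27), (5, 18), (5, 27)]
Unfold 2 (reflect across h@6): 8 holes -> [(4, 18), (4, 27), (5, 18), (5, 27), (6, 18), (6, 27), (7, 18), (7, 27)]
Unfold 3 (reflect across h@4): 16 holes -> [(0, 18), (0, 27), (1, 18), (1, 27), (2, 18), (2, 27), (3, 18), (3, 27), (4, 18), (4, 27), (5, 18), (5, 27), (6, 18), (6, 27), (7, 18), (7, 27)]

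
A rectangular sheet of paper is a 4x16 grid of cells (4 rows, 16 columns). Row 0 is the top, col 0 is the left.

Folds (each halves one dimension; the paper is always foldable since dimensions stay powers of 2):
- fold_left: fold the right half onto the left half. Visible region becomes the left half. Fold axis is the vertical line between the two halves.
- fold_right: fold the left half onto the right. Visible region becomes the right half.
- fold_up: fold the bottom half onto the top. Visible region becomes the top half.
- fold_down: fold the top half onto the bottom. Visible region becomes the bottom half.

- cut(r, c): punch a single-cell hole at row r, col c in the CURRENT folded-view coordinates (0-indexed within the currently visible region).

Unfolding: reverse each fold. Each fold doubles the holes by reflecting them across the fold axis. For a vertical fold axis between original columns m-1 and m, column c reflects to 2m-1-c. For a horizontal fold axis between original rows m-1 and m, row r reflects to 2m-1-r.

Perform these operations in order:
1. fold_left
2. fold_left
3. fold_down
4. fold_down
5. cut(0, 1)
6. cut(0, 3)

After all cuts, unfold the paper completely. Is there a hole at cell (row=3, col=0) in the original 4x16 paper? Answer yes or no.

Answer: no

Derivation:
Op 1 fold_left: fold axis v@8; visible region now rows[0,4) x cols[0,8) = 4x8
Op 2 fold_left: fold axis v@4; visible region now rows[0,4) x cols[0,4) = 4x4
Op 3 fold_down: fold axis h@2; visible region now rows[2,4) x cols[0,4) = 2x4
Op 4 fold_down: fold axis h@3; visible region now rows[3,4) x cols[0,4) = 1x4
Op 5 cut(0, 1): punch at orig (3,1); cuts so far [(3, 1)]; region rows[3,4) x cols[0,4) = 1x4
Op 6 cut(0, 3): punch at orig (3,3); cuts so far [(3, 1), (3, 3)]; region rows[3,4) x cols[0,4) = 1x4
Unfold 1 (reflect across h@3): 4 holes -> [(2, 1), (2, 3), (3, 1), (3, 3)]
Unfold 2 (reflect across h@2): 8 holes -> [(0, 1), (0, 3), (1, 1), (1, 3), (2, 1), (2, 3), (3, 1), (3, 3)]
Unfold 3 (reflect across v@4): 16 holes -> [(0, 1), (0, 3), (0, 4), (0, 6), (1, 1), (1, 3), (1, 4), (1, 6), (2, 1), (2, 3), (2, 4), (2, 6), (3, 1), (3, 3), (3, 4), (3, 6)]
Unfold 4 (reflect across v@8): 32 holes -> [(0, 1), (0, 3), (0, 4), (0, 6), (0, 9), (0, 11), (0, 12), (0, 14), (1, 1), (1, 3), (1, 4), (1, 6), (1, 9), (1, 11), (1, 12), (1, 14), (2, 1), (2, 3), (2, 4), (2, 6), (2, 9), (2, 11), (2, 12), (2, 14), (3, 1), (3, 3), (3, 4), (3, 6), (3, 9), (3, 11), (3, 12), (3, 14)]
Holes: [(0, 1), (0, 3), (0, 4), (0, 6), (0, 9), (0, 11), (0, 12), (0, 14), (1, 1), (1, 3), (1, 4), (1, 6), (1, 9), (1, 11), (1, 12), (1, 14), (2, 1), (2, 3), (2, 4), (2, 6), (2, 9), (2, 11), (2, 12), (2, 14), (3, 1), (3, 3), (3, 4), (3, 6), (3, 9), (3, 11), (3, 12), (3, 14)]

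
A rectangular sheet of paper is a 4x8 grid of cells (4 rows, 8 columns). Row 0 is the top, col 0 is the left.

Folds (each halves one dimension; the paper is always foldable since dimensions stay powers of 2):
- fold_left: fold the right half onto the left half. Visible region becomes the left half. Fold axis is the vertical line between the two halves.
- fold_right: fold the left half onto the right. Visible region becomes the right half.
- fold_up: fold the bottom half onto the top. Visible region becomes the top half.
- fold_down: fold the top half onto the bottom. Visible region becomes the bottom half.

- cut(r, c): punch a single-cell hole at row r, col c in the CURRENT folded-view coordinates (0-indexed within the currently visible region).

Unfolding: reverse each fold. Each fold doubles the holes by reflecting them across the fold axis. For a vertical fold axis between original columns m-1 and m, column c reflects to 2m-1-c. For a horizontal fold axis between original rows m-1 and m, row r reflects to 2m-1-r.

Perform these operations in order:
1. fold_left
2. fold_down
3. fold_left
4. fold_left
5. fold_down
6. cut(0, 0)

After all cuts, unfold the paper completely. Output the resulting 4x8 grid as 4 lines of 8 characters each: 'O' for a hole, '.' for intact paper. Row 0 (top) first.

Op 1 fold_left: fold axis v@4; visible region now rows[0,4) x cols[0,4) = 4x4
Op 2 fold_down: fold axis h@2; visible region now rows[2,4) x cols[0,4) = 2x4
Op 3 fold_left: fold axis v@2; visible region now rows[2,4) x cols[0,2) = 2x2
Op 4 fold_left: fold axis v@1; visible region now rows[2,4) x cols[0,1) = 2x1
Op 5 fold_down: fold axis h@3; visible region now rows[3,4) x cols[0,1) = 1x1
Op 6 cut(0, 0): punch at orig (3,0); cuts so far [(3, 0)]; region rows[3,4) x cols[0,1) = 1x1
Unfold 1 (reflect across h@3): 2 holes -> [(2, 0), (3, 0)]
Unfold 2 (reflect across v@1): 4 holes -> [(2, 0), (2, 1), (3, 0), (3, 1)]
Unfold 3 (reflect across v@2): 8 holes -> [(2, 0), (2, 1), (2, 2), (2, 3), (3, 0), (3, 1), (3, 2), (3, 3)]
Unfold 4 (reflect across h@2): 16 holes -> [(0, 0), (0, 1), (0, 2), (0, 3), (1, 0), (1, 1), (1, 2), (1, 3), (2, 0), (2, 1), (2, 2), (2, 3), (3, 0), (3, 1), (3, 2), (3, 3)]
Unfold 5 (reflect across v@4): 32 holes -> [(0, 0), (0, 1), (0, 2), (0, 3), (0, 4), (0, 5), (0, 6), (0, 7), (1, 0), (1, 1), (1, 2), (1, 3), (1, 4), (1, 5), (1, 6), (1, 7), (2, 0), (2, 1), (2, 2), (2, 3), (2, 4), (2, 5), (2, 6), (2, 7), (3, 0), (3, 1), (3, 2), (3, 3), (3, 4), (3, 5), (3, 6), (3, 7)]

Answer: OOOOOOOO
OOOOOOOO
OOOOOOOO
OOOOOOOO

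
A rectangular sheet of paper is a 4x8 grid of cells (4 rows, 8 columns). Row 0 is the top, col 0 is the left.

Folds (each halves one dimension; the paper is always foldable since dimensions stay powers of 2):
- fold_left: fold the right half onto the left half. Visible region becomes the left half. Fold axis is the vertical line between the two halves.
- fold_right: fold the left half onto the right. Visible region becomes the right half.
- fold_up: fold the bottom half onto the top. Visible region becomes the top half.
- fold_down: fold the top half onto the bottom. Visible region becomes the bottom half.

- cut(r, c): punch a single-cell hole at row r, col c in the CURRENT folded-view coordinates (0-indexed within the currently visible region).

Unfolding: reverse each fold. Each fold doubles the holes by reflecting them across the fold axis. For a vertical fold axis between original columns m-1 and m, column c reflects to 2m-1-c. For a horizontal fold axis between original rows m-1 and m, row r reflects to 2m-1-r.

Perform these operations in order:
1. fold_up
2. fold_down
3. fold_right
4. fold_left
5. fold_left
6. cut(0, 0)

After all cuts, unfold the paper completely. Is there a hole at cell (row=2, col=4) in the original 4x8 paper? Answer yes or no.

Answer: yes

Derivation:
Op 1 fold_up: fold axis h@2; visible region now rows[0,2) x cols[0,8) = 2x8
Op 2 fold_down: fold axis h@1; visible region now rows[1,2) x cols[0,8) = 1x8
Op 3 fold_right: fold axis v@4; visible region now rows[1,2) x cols[4,8) = 1x4
Op 4 fold_left: fold axis v@6; visible region now rows[1,2) x cols[4,6) = 1x2
Op 5 fold_left: fold axis v@5; visible region now rows[1,2) x cols[4,5) = 1x1
Op 6 cut(0, 0): punch at orig (1,4); cuts so far [(1, 4)]; region rows[1,2) x cols[4,5) = 1x1
Unfold 1 (reflect across v@5): 2 holes -> [(1, 4), (1, 5)]
Unfold 2 (reflect across v@6): 4 holes -> [(1, 4), (1, 5), (1, 6), (1, 7)]
Unfold 3 (reflect across v@4): 8 holes -> [(1, 0), (1, 1), (1, 2), (1, 3), (1, 4), (1, 5), (1, 6), (1, 7)]
Unfold 4 (reflect across h@1): 16 holes -> [(0, 0), (0, 1), (0, 2), (0, 3), (0, 4), (0, 5), (0, 6), (0, 7), (1, 0), (1, 1), (1, 2), (1, 3), (1, 4), (1, 5), (1, 6), (1, 7)]
Unfold 5 (reflect across h@2): 32 holes -> [(0, 0), (0, 1), (0, 2), (0, 3), (0, 4), (0, 5), (0, 6), (0, 7), (1, 0), (1, 1), (1, 2), (1, 3), (1, 4), (1, 5), (1, 6), (1, 7), (2, 0), (2, 1), (2, 2), (2, 3), (2, 4), (2, 5), (2, 6), (2, 7), (3, 0), (3, 1), (3, 2), (3, 3), (3, 4), (3, 5), (3, 6), (3, 7)]
Holes: [(0, 0), (0, 1), (0, 2), (0, 3), (0, 4), (0, 5), (0, 6), (0, 7), (1, 0), (1, 1), (1, 2), (1, 3), (1, 4), (1, 5), (1, 6), (1, 7), (2, 0), (2, 1), (2, 2), (2, 3), (2, 4), (2, 5), (2, 6), (2, 7), (3, 0), (3, 1), (3, 2), (3, 3), (3, 4), (3, 5), (3, 6), (3, 7)]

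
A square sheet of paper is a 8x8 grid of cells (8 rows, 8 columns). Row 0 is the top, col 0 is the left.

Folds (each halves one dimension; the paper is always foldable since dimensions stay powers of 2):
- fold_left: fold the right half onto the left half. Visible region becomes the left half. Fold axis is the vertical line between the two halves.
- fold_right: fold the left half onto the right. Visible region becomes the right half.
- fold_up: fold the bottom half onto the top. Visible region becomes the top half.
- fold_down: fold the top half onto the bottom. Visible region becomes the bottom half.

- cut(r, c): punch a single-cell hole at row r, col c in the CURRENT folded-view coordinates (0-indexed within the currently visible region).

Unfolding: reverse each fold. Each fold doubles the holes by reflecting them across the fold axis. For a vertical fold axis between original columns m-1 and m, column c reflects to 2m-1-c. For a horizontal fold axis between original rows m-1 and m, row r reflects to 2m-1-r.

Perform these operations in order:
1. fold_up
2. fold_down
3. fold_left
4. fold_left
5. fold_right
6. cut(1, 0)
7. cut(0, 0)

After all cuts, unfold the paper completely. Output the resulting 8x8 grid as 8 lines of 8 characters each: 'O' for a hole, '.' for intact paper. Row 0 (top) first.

Answer: OOOOOOOO
OOOOOOOO
OOOOOOOO
OOOOOOOO
OOOOOOOO
OOOOOOOO
OOOOOOOO
OOOOOOOO

Derivation:
Op 1 fold_up: fold axis h@4; visible region now rows[0,4) x cols[0,8) = 4x8
Op 2 fold_down: fold axis h@2; visible region now rows[2,4) x cols[0,8) = 2x8
Op 3 fold_left: fold axis v@4; visible region now rows[2,4) x cols[0,4) = 2x4
Op 4 fold_left: fold axis v@2; visible region now rows[2,4) x cols[0,2) = 2x2
Op 5 fold_right: fold axis v@1; visible region now rows[2,4) x cols[1,2) = 2x1
Op 6 cut(1, 0): punch at orig (3,1); cuts so far [(3, 1)]; region rows[2,4) x cols[1,2) = 2x1
Op 7 cut(0, 0): punch at orig (2,1); cuts so far [(2, 1), (3, 1)]; region rows[2,4) x cols[1,2) = 2x1
Unfold 1 (reflect across v@1): 4 holes -> [(2, 0), (2, 1), (3, 0), (3, 1)]
Unfold 2 (reflect across v@2): 8 holes -> [(2, 0), (2, 1), (2, 2), (2, 3), (3, 0), (3, 1), (3, 2), (3, 3)]
Unfold 3 (reflect across v@4): 16 holes -> [(2, 0), (2, 1), (2, 2), (2, 3), (2, 4), (2, 5), (2, 6), (2, 7), (3, 0), (3, 1), (3, 2), (3, 3), (3, 4), (3, 5), (3, 6), (3, 7)]
Unfold 4 (reflect across h@2): 32 holes -> [(0, 0), (0, 1), (0, 2), (0, 3), (0, 4), (0, 5), (0, 6), (0, 7), (1, 0), (1, 1), (1, 2), (1, 3), (1, 4), (1, 5), (1, 6), (1, 7), (2, 0), (2, 1), (2, 2), (2, 3), (2, 4), (2, 5), (2, 6), (2, 7), (3, 0), (3, 1), (3, 2), (3, 3), (3, 4), (3, 5), (3, 6), (3, 7)]
Unfold 5 (reflect across h@4): 64 holes -> [(0, 0), (0, 1), (0, 2), (0, 3), (0, 4), (0, 5), (0, 6), (0, 7), (1, 0), (1, 1), (1, 2), (1, 3), (1, 4), (1, 5), (1, 6), (1, 7), (2, 0), (2, 1), (2, 2), (2, 3), (2, 4), (2, 5), (2, 6), (2, 7), (3, 0), (3, 1), (3, 2), (3, 3), (3, 4), (3, 5), (3, 6), (3, 7), (4, 0), (4, 1), (4, 2), (4, 3), (4, 4), (4, 5), (4, 6), (4, 7), (5, 0), (5, 1), (5, 2), (5, 3), (5, 4), (5, 5), (5, 6), (5, 7), (6, 0), (6, 1), (6, 2), (6, 3), (6, 4), (6, 5), (6, 6), (6, 7), (7, 0), (7, 1), (7, 2), (7, 3), (7, 4), (7, 5), (7, 6), (7, 7)]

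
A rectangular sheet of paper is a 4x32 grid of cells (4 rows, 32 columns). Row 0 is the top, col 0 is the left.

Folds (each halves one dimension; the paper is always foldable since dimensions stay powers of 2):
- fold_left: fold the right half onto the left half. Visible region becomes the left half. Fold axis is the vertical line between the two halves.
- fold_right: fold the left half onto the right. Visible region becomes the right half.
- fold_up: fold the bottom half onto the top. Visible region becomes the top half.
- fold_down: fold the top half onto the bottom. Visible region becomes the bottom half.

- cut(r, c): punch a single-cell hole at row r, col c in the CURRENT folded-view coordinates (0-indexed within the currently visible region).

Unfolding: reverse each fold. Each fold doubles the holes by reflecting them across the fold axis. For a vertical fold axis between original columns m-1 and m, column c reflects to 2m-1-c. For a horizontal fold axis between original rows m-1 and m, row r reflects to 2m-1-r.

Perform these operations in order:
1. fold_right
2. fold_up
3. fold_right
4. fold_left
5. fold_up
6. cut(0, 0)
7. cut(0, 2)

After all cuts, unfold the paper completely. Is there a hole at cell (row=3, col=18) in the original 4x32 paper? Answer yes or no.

Op 1 fold_right: fold axis v@16; visible region now rows[0,4) x cols[16,32) = 4x16
Op 2 fold_up: fold axis h@2; visible region now rows[0,2) x cols[16,32) = 2x16
Op 3 fold_right: fold axis v@24; visible region now rows[0,2) x cols[24,32) = 2x8
Op 4 fold_left: fold axis v@28; visible region now rows[0,2) x cols[24,28) = 2x4
Op 5 fold_up: fold axis h@1; visible region now rows[0,1) x cols[24,28) = 1x4
Op 6 cut(0, 0): punch at orig (0,24); cuts so far [(0, 24)]; region rows[0,1) x cols[24,28) = 1x4
Op 7 cut(0, 2): punch at orig (0,26); cuts so far [(0, 24), (0, 26)]; region rows[0,1) x cols[24,28) = 1x4
Unfold 1 (reflect across h@1): 4 holes -> [(0, 24), (0, 26), (1, 24), (1, 26)]
Unfold 2 (reflect across v@28): 8 holes -> [(0, 24), (0, 26), (0, 29), (0, 31), (1, 24), (1, 26), (1, 29), (1, 31)]
Unfold 3 (reflect across v@24): 16 holes -> [(0, 16), (0, 18), (0, 21), (0, 23), (0, 24), (0, 26), (0, 29), (0, 31), (1, 16), (1, 18), (1, 21), (1, 23), (1, 24), (1, 26), (1, 29), (1, 31)]
Unfold 4 (reflect across h@2): 32 holes -> [(0, 16), (0, 18), (0, 21), (0, 23), (0, 24), (0, 26), (0, 29), (0, 31), (1, 16), (1, 18), (1, 21), (1, 23), (1, 24), (1, 26), (1, 29), (1, 31), (2, 16), (2, 18), (2, 21), (2, 23), (2, 24), (2, 26), (2, 29), (2, 31), (3, 16), (3, 18), (3, 21), (3, 23), (3, 24), (3, 26), (3, 29), (3, 31)]
Unfold 5 (reflect across v@16): 64 holes -> [(0, 0), (0, 2), (0, 5), (0, 7), (0, 8), (0, 10), (0, 13), (0, 15), (0, 16), (0, 18), (0, 21), (0, 23), (0, 24), (0, 26), (0, 29), (0, 31), (1, 0), (1, 2), (1, 5), (1, 7), (1, 8), (1, 10), (1, 13), (1, 15), (1, 16), (1, 18), (1, 21), (1, 23), (1, 24), (1, 26), (1, 29), (1, 31), (2, 0), (2, 2), (2, 5), (2, 7), (2, 8), (2, 10), (2, 13), (2, 15), (2, 16), (2, 18), (2, 21), (2, 23), (2, 24), (2, 26), (2, 29), (2, 31), (3, 0), (3, 2), (3, 5), (3, 7), (3, 8), (3, 10), (3, 13), (3, 15), (3, 16), (3, 18), (3, 21), (3, 23), (3, 24), (3, 26), (3, 29), (3, 31)]
Holes: [(0, 0), (0, 2), (0, 5), (0, 7), (0, 8), (0, 10), (0, 13), (0, 15), (0, 16), (0, 18), (0, 21), (0, 23), (0, 24), (0, 26), (0, 29), (0, 31), (1, 0), (1, 2), (1, 5), (1, 7), (1, 8), (1, 10), (1, 13), (1, 15), (1, 16), (1, 18), (1, 21), (1, 23), (1, 24), (1, 26), (1, 29), (1, 31), (2, 0), (2, 2), (2, 5), (2, 7), (2, 8), (2, 10), (2, 13), (2, 15), (2, 16), (2, 18), (2, 21), (2, 23), (2, 24), (2, 26), (2, 29), (2, 31), (3, 0), (3, 2), (3, 5), (3, 7), (3, 8), (3, 10), (3, 13), (3, 15), (3, 16), (3, 18), (3, 21), (3, 23), (3, 24), (3, 26), (3, 29), (3, 31)]

Answer: yes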